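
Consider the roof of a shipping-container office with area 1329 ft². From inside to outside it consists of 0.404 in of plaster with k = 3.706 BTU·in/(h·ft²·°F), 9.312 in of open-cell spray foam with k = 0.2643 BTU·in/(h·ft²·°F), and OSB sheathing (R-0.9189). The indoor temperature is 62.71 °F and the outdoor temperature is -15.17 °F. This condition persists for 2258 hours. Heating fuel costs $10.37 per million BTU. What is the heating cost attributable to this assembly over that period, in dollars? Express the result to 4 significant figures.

0.404/3.706 = 0.10901
9.312/0.2643 = 35.233
R_total = 0.10901 + 35.233 + 0.9189 = 36.261 ft²·°F·h/BTU
Q = 1329 × (62.71 − (-15.17)) / 36.261 = 2854.4 BTU/h
E = 2854.4 × 2258 = 6445300 BTU
Cost = 6445300/10⁶ × 10.37 = $66.837

66.84 dollars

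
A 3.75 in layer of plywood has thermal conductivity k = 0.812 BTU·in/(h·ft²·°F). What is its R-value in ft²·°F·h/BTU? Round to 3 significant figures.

R = L/k = 3.75/0.812 = 4.618 ft²·°F·h/BTU

4.62 ft²·°F·h/BTU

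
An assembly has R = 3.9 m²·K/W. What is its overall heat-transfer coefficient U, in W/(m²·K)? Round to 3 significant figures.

U = 1/R = 1/3.9 = 0.2564

0.256 W/(m²·K)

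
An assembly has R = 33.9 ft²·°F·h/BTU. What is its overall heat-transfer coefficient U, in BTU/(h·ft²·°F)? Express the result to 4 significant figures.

U = 1/R = 1/33.9 = 0.029499

0.02950 BTU/(h·ft²·°F)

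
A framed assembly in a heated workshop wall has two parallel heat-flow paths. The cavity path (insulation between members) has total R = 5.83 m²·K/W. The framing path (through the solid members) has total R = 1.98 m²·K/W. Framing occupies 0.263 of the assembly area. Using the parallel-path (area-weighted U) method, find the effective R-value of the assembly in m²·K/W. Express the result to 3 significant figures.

3.86 m²·K/W

U_eff = 0.737/5.83 + 0.263/1.98 = 0.1264 + 0.1328 = 0.2592
R_eff = 1/U_eff = 3.857 m²·K/W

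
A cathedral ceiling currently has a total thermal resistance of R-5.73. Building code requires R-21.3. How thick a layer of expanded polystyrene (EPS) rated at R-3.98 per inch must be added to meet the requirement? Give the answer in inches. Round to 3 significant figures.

3.91 in

ΔR = 21.3 − 5.73 = 15.57 ft²·°F·h/BTU
L = ΔR / (R/in) = 15.57/3.98 = 3.912 in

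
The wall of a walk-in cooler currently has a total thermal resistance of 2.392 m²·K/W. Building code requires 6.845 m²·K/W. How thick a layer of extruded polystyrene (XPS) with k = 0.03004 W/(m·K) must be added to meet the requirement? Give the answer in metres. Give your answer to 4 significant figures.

ΔR = 6.845 − 2.392 = 4.453 m²·K/W
L = ΔR × k = 4.453 × 0.03004 = 0.13377 m

0.1338 m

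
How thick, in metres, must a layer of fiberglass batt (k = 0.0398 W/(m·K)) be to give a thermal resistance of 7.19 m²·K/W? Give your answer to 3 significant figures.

0.286 m

L = R·k = 7.19 × 0.0398 = 0.2862 m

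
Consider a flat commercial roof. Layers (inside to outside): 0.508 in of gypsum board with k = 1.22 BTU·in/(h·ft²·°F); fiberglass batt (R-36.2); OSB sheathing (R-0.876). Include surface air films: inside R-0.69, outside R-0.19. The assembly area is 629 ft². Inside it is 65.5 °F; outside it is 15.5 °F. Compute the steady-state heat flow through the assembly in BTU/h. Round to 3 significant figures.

820 BTU/h

0.508/1.22 = 0.4164
R_total = 0.69 + 0.4164 + 36.2 + 0.876 + 0.19 = 38.37 ft²·°F·h/BTU
Q = A·ΔT/R = 629 × (65.5 − 15.5) / 38.37 = 819.6 BTU/h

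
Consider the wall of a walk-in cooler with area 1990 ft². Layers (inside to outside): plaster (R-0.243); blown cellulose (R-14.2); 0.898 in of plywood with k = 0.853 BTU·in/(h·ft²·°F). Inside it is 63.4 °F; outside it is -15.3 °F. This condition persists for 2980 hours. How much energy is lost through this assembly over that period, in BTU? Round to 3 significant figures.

30100000 BTU

0.898/0.853 = 1.053
R_total = 0.243 + 14.2 + 1.053 = 15.5 ft²·°F·h/BTU
Q = 1990 × (63.4 − (-15.3)) / 15.5 = 10110 BTU/h
E = 10110 × 2980 = 30120000 BTU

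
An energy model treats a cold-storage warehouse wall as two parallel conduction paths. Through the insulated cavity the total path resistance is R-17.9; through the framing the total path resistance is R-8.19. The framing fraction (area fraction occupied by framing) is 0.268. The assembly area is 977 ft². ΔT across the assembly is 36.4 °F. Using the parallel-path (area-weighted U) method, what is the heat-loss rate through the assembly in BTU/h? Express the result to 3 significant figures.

2620 BTU/h

U_eff = 0.732/17.9 + 0.268/8.19 = 0.04089 + 0.03272 = 0.07362
R_eff = 1/U_eff = 13.58 ft²·°F·h/BTU
Q = 977 × 36.4 / 13.58 = 2618 BTU/h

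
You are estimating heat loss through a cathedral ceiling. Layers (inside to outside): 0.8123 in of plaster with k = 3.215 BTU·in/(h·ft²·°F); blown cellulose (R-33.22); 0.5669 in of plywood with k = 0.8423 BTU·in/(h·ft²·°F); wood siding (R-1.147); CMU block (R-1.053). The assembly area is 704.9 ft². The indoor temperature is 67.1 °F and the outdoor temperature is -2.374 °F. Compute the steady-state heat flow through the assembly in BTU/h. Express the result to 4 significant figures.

1347 BTU/h

0.8123/3.215 = 0.25266
0.5669/0.8423 = 0.67304
R_total = 0.25266 + 33.22 + 0.67304 + 1.147 + 1.053 = 36.346 ft²·°F·h/BTU
Q = A·ΔT/R = 704.9 × (67.1 − (-2.374)) / 36.346 = 1347.4 BTU/h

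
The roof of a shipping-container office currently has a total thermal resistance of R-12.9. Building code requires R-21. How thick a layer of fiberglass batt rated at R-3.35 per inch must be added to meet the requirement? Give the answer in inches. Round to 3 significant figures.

ΔR = 21 − 12.9 = 8.1 ft²·°F·h/BTU
L = ΔR / (R/in) = 8.1/3.35 = 2.418 in

2.42 in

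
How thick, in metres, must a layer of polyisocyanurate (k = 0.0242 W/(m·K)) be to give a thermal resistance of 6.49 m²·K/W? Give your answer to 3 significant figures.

L = R·k = 6.49 × 0.0242 = 0.1571 m

0.157 m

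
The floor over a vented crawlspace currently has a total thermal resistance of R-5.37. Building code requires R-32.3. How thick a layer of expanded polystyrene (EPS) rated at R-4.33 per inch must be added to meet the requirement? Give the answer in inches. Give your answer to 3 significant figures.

ΔR = 32.3 − 5.37 = 26.93 ft²·°F·h/BTU
L = ΔR / (R/in) = 26.93/4.33 = 6.219 in

6.22 in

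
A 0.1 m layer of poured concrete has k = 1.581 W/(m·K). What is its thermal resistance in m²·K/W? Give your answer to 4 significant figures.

0.06325 m²·K/W

R = L/k = 0.1/1.581 = 0.063251 m²·K/W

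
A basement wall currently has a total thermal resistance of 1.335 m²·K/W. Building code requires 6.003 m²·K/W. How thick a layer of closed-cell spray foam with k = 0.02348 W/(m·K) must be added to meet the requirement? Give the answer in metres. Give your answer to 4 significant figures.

0.1096 m

ΔR = 6.003 − 1.335 = 4.668 m²·K/W
L = ΔR × k = 4.668 × 0.02348 = 0.1096 m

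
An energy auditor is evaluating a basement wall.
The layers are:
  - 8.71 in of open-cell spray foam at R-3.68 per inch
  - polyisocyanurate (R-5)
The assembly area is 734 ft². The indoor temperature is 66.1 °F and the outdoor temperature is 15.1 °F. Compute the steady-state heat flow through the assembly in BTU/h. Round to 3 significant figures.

1010 BTU/h

8.71 × 3.68 = 32.05
R_total = 32.05 + 5 = 37.05 ft²·°F·h/BTU
Q = A·ΔT/R = 734 × (66.1 − 15.1) / 37.05 = 1010 BTU/h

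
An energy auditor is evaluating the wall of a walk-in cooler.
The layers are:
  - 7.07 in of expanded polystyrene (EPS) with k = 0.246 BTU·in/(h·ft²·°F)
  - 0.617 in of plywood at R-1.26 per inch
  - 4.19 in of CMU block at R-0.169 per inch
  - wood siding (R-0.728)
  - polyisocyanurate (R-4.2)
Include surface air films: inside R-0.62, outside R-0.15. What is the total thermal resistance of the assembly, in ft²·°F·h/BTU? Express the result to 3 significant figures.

35.9 ft²·°F·h/BTU

7.07/0.246 = 28.74
0.617 × 1.26 = 0.7774
4.19 × 0.169 = 0.7081
R_total = 0.62 + 28.74 + 0.7774 + 0.7081 + 0.728 + 4.2 + 0.15 = 35.92 ft²·°F·h/BTU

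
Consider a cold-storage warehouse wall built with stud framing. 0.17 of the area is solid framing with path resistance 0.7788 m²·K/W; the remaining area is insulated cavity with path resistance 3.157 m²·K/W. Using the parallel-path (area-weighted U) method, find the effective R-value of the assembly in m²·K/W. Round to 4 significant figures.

2.078 m²·K/W

U_eff = 0.83/3.157 + 0.17/0.7788 = 0.26291 + 0.21828 = 0.48119
R_eff = 1/U_eff = 2.0782 m²·K/W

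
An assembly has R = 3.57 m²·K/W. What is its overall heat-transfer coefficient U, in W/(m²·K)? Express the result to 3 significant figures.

U = 1/R = 1/3.57 = 0.2801

0.280 W/(m²·K)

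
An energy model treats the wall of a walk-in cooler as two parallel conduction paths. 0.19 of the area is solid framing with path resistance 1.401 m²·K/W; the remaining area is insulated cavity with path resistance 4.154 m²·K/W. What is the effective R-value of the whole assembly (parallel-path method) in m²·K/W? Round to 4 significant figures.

3.025 m²·K/W

U_eff = 0.81/4.154 + 0.19/1.401 = 0.19499 + 0.13562 = 0.33061
R_eff = 1/U_eff = 3.0247 m²·K/W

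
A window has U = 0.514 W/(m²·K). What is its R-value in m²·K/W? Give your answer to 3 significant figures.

R = 1/U = 1/0.514 = 1.946

1.95 m²·K/W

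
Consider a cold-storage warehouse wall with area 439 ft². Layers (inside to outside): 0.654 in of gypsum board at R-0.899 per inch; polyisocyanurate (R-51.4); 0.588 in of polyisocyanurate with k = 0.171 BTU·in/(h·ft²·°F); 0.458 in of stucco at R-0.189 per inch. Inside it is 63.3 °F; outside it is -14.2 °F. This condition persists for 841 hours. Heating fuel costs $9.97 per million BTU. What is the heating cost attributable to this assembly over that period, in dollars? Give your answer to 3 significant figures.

5.14 dollars

0.654 × 0.899 = 0.5879
0.588/0.171 = 3.439
0.458 × 0.189 = 0.08656
R_total = 0.5879 + 51.4 + 3.439 + 0.08656 = 55.51 ft²·°F·h/BTU
Q = 439 × (63.3 − (-14.2)) / 55.51 = 612.9 BTU/h
E = 612.9 × 841 = 515400 BTU
Cost = 515400/10⁶ × 9.97 = $5.139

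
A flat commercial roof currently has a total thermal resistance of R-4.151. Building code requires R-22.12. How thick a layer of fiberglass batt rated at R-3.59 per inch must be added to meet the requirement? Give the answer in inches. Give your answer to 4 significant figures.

5.005 in

ΔR = 22.12 − 4.151 = 17.969 ft²·°F·h/BTU
L = ΔR / (R/in) = 17.969/3.59 = 5.0053 in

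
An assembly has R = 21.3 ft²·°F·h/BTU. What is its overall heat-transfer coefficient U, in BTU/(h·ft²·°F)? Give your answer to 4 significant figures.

0.04695 BTU/(h·ft²·°F)

U = 1/R = 1/21.3 = 0.046948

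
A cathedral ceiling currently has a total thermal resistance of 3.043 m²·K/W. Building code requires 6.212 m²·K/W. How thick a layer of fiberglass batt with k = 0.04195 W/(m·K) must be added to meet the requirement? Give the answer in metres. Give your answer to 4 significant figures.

0.1329 m

ΔR = 6.212 − 3.043 = 3.169 m²·K/W
L = ΔR × k = 3.169 × 0.04195 = 0.13294 m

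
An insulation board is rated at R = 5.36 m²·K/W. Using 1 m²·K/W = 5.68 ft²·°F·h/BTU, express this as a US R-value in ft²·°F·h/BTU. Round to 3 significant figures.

R_US = 5.36 × 5.68 = 30.44

30.4 ft²·°F·h/BTU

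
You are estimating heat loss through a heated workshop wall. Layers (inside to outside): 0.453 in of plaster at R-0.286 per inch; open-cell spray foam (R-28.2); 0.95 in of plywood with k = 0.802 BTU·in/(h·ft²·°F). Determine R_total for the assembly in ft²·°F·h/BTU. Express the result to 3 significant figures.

29.5 ft²·°F·h/BTU

0.453 × 0.286 = 0.1296
0.95/0.802 = 1.185
R_total = 0.1296 + 28.2 + 1.185 = 29.51 ft²·°F·h/BTU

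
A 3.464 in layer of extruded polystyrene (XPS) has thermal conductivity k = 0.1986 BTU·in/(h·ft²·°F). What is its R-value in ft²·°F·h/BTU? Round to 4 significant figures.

R = L/k = 3.464/0.1986 = 17.442 ft²·°F·h/BTU

17.44 ft²·°F·h/BTU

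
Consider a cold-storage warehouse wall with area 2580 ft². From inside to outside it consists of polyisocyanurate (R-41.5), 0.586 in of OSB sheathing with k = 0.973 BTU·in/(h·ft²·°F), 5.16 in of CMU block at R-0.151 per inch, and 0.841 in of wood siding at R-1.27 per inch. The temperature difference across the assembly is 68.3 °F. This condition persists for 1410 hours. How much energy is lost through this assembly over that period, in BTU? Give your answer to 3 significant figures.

0.586/0.973 = 0.6023
5.16 × 0.151 = 0.7792
0.841 × 1.27 = 1.068
R_total = 41.5 + 0.6023 + 0.7792 + 1.068 = 43.95 ft²·°F·h/BTU
Q = 2580 × 68.3 / 43.95 = 4009 BTU/h
E = 4009 × 1410 = 5653000 BTU

5650000 BTU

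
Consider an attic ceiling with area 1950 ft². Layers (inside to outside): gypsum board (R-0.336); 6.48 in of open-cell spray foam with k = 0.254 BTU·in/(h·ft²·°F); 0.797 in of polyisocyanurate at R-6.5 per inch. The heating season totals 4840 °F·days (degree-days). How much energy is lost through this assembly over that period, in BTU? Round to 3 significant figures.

7300000 BTU

6.48/0.254 = 25.51
0.797 × 6.5 = 5.181
R_total = 0.336 + 25.51 + 5.181 = 31.03 ft²·°F·h/BTU
E = A × HDD × 24 / R = 1950 × 4840 × 24 / 31.03 = 7300000 BTU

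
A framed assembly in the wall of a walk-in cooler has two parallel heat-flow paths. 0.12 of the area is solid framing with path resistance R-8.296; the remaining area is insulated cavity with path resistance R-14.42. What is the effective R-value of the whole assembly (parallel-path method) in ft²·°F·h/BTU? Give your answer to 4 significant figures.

13.25 ft²·°F·h/BTU

U_eff = 0.88/14.42 + 0.12/8.296 = 0.061026 + 0.014465 = 0.075491
R_eff = 1/U_eff = 13.247 ft²·°F·h/BTU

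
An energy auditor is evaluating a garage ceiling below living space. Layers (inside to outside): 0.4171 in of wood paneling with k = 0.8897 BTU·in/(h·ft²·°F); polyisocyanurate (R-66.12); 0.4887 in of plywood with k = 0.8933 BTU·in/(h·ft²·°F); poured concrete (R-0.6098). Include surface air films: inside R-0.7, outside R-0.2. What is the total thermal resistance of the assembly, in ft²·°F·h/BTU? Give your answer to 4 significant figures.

0.4171/0.8897 = 0.46881
0.4887/0.8933 = 0.54707
R_total = 0.7 + 0.46881 + 66.12 + 0.54707 + 0.6098 + 0.2 = 68.646 ft²·°F·h/BTU

68.65 ft²·°F·h/BTU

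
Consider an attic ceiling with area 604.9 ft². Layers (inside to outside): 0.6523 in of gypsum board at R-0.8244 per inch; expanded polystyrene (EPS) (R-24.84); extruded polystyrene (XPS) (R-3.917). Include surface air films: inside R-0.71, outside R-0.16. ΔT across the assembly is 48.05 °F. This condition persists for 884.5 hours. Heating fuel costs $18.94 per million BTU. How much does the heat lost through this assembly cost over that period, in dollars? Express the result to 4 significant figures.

0.6523 × 0.8244 = 0.53776
R_total = 0.71 + 0.53776 + 24.84 + 3.917 + 0.16 = 30.165 ft²·°F·h/BTU
Q = 604.9 × 48.05 / 30.165 = 963.56 BTU/h
E = 963.56 × 884.5 = 852270 BTU
Cost = 852270/10⁶ × 18.94 = $16.142

16.14 dollars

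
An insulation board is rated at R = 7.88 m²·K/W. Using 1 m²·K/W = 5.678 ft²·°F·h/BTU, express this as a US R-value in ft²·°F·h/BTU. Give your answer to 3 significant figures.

44.7 ft²·°F·h/BTU

R_US = 7.88 × 5.678 = 44.74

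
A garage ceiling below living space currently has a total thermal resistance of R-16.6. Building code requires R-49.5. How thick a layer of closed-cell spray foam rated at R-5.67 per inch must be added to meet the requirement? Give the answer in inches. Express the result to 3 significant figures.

5.80 in

ΔR = 49.5 − 16.6 = 32.9 ft²·°F·h/BTU
L = ΔR / (R/in) = 32.9/5.67 = 5.802 in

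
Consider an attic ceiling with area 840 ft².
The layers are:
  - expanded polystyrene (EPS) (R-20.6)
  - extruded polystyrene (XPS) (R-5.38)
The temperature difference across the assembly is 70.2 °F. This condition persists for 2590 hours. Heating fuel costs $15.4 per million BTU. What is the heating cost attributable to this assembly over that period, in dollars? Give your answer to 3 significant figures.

R_total = 20.6 + 5.38 = 25.98 ft²·°F·h/BTU
Q = 840 × 70.2 / 25.98 = 2270 BTU/h
E = 2270 × 2590 = 5879000 BTU
Cost = 5879000/10⁶ × 15.4 = $90.53

90.5 dollars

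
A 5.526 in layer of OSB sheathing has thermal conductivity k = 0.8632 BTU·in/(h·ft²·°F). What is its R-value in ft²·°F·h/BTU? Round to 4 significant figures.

6.402 ft²·°F·h/BTU

R = L/k = 5.526/0.8632 = 6.4018 ft²·°F·h/BTU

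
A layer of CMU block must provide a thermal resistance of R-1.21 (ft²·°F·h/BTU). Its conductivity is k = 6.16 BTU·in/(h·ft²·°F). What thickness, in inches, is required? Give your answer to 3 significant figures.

L = R × k = 1.21 × 6.16 = 7.454 in

7.45 in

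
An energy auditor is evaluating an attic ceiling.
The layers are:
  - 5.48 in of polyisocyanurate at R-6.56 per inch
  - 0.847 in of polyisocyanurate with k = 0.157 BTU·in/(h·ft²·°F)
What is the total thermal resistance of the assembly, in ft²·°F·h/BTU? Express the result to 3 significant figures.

41.3 ft²·°F·h/BTU

5.48 × 6.56 = 35.95
0.847/0.157 = 5.395
R_total = 35.95 + 5.395 = 41.34 ft²·°F·h/BTU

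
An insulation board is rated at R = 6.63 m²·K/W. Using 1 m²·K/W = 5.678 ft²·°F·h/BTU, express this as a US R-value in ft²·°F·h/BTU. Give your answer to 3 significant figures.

R_US = 6.63 × 5.678 = 37.65

37.6 ft²·°F·h/BTU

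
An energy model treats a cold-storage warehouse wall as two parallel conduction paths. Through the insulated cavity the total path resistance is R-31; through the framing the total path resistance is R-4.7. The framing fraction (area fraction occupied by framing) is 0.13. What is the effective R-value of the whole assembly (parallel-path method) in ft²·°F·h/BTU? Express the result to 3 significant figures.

U_eff = 0.87/31 + 0.13/4.7 = 0.02806 + 0.02766 = 0.05572
R_eff = 1/U_eff = 17.95 ft²·°F·h/BTU

17.9 ft²·°F·h/BTU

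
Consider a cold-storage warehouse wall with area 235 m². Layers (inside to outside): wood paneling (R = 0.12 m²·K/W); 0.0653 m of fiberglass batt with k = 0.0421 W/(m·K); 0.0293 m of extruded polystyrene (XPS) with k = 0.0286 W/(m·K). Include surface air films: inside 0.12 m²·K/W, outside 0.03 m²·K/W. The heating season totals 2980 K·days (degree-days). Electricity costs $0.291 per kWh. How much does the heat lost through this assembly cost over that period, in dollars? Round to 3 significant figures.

1720 dollars

0.0653/0.0421 = 1.551
0.0293/0.0286 = 1.024
R_total = 0.12 + 0.12 + 1.551 + 1.024 + 0.03 = 2.846 m²·K/W
E = A × HDD × 24 / R / 1000 = 235 × 2980 × 24 / 2.846 / 1000 = 5906 kWh
Cost = 5906 × 0.291 = $1719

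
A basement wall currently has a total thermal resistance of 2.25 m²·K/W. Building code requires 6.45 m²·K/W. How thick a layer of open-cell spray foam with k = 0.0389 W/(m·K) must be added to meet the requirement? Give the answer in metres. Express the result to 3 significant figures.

ΔR = 6.45 − 2.25 = 4.2 m²·K/W
L = ΔR × k = 4.2 × 0.0389 = 0.1634 m

0.163 m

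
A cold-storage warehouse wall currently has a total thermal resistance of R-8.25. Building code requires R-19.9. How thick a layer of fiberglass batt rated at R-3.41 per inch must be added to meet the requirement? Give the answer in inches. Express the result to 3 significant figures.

3.42 in

ΔR = 19.9 − 8.25 = 11.65 ft²·°F·h/BTU
L = ΔR / (R/in) = 11.65/3.41 = 3.416 in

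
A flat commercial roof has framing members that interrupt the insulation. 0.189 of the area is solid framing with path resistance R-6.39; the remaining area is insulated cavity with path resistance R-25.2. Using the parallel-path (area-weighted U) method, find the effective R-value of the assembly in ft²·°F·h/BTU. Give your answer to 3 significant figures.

16.2 ft²·°F·h/BTU

U_eff = 0.811/25.2 + 0.189/6.39 = 0.03218 + 0.02958 = 0.06176
R_eff = 1/U_eff = 16.19 ft²·°F·h/BTU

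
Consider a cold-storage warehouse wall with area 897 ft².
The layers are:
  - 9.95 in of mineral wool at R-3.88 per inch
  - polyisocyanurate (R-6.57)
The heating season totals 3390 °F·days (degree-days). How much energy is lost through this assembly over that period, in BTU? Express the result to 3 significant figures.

1620000 BTU

9.95 × 3.88 = 38.61
R_total = 38.61 + 6.57 = 45.18 ft²·°F·h/BTU
E = A × HDD × 24 / R = 897 × 3390 × 24 / 45.18 = 1615000 BTU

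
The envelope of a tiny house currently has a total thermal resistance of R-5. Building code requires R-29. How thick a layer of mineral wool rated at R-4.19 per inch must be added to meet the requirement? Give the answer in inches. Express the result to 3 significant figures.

5.73 in

ΔR = 29 − 5 = 24 ft²·°F·h/BTU
L = ΔR / (R/in) = 24/4.19 = 5.728 in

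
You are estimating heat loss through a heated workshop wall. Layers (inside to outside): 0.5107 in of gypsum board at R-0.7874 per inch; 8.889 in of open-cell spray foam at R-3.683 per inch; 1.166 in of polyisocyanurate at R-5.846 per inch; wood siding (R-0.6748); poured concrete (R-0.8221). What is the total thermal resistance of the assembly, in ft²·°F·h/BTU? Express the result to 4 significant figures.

41.45 ft²·°F·h/BTU

0.5107 × 0.7874 = 0.40213
8.889 × 3.683 = 32.738
1.166 × 5.846 = 6.8164
R_total = 0.40213 + 32.738 + 6.8164 + 0.6748 + 0.8221 = 41.454 ft²·°F·h/BTU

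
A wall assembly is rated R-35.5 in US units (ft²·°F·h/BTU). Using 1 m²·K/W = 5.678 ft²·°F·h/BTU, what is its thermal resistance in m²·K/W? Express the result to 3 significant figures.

6.25 m²·K/W

R_SI = 35.5/5.678 = 6.252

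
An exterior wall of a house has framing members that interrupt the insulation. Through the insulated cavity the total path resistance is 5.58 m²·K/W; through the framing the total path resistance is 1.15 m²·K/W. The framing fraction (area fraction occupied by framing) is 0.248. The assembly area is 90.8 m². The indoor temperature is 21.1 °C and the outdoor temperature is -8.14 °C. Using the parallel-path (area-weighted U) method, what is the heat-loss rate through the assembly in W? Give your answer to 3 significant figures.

930 W

U_eff = 0.752/5.58 + 0.248/1.15 = 0.1348 + 0.2157 = 0.3504
R_eff = 1/U_eff = 2.854 m²·K/W
Q = 90.8 × (21.1 − (-8.14)) / 2.854 = 930.4 W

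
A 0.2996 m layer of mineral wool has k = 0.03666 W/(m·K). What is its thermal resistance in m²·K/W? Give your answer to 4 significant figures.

R = L/k = 0.2996/0.03666 = 8.1724 m²·K/W

8.172 m²·K/W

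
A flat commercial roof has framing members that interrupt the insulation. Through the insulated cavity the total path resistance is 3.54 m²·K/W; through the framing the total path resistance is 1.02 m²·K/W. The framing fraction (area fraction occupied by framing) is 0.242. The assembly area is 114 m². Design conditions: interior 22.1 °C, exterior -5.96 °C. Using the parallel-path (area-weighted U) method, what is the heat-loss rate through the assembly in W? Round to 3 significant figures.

1440 W

U_eff = 0.758/3.54 + 0.242/1.02 = 0.2141 + 0.2373 = 0.4514
R_eff = 1/U_eff = 2.215 m²·K/W
Q = 114 × (22.1 − (-5.96)) / 2.215 = 1444 W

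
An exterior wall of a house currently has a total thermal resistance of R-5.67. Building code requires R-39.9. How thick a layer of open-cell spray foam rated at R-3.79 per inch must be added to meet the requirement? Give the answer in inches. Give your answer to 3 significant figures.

9.03 in

ΔR = 39.9 − 5.67 = 34.23 ft²·°F·h/BTU
L = ΔR / (R/in) = 34.23/3.79 = 9.032 in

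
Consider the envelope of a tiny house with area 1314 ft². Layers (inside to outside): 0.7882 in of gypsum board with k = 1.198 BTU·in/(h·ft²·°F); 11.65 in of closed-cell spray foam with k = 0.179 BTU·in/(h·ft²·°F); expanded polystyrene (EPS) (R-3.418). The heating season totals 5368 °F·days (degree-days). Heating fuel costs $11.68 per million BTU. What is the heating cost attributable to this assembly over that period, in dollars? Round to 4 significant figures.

0.7882/1.198 = 0.65793
11.65/0.179 = 65.084
R_total = 0.65793 + 65.084 + 3.418 = 69.16 ft²·°F·h/BTU
E = A × HDD × 24 / R = 1314 × 5368 × 24 / 69.16 = 2447700 BTU
Cost = 2447700/10⁶ × 11.68 = $28.59

28.59 dollars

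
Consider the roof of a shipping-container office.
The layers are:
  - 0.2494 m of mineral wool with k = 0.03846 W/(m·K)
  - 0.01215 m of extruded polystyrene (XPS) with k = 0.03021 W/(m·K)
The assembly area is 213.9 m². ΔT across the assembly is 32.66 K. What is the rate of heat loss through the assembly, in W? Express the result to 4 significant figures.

0.2494/0.03846 = 6.4847
0.01215/0.03021 = 0.40218
R_total = 6.4847 + 0.40218 = 6.8868 m²·K/W
Q = A·ΔT/R = 213.9 × 32.66 / 6.8868 = 1014.4 W

1014 W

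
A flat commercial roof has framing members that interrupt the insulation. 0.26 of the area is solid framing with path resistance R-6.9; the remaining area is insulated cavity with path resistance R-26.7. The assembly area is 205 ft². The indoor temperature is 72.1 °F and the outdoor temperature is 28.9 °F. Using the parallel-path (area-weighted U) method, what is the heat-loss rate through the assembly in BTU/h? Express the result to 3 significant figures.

U_eff = 0.74/26.7 + 0.26/6.9 = 0.02772 + 0.03768 = 0.0654
R_eff = 1/U_eff = 15.29 ft²·°F·h/BTU
Q = 205 × (72.1 − 28.9) / 15.29 = 579.2 BTU/h

579 BTU/h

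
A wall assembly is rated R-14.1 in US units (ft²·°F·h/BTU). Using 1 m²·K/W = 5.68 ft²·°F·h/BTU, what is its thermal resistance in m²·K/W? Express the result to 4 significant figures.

R_SI = 14.1/5.68 = 2.4824

2.482 m²·K/W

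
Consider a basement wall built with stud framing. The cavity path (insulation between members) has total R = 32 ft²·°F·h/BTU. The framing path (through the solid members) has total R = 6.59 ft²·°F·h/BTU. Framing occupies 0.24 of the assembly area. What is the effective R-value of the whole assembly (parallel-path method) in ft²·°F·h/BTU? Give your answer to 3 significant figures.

16.6 ft²·°F·h/BTU

U_eff = 0.76/32 + 0.24/6.59 = 0.02375 + 0.03642 = 0.06017
R_eff = 1/U_eff = 16.62 ft²·°F·h/BTU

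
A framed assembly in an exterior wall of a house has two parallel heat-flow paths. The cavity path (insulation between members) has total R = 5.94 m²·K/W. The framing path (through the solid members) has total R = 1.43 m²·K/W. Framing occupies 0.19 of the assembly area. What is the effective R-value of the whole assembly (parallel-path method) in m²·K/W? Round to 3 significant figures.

3.71 m²·K/W

U_eff = 0.81/5.94 + 0.19/1.43 = 0.1364 + 0.1329 = 0.2692
R_eff = 1/U_eff = 3.714 m²·K/W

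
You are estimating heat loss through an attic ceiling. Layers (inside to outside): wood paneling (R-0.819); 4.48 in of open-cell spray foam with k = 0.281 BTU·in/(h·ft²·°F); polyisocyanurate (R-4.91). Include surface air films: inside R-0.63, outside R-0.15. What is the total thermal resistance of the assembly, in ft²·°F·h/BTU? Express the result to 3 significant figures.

4.48/0.281 = 15.94
R_total = 0.63 + 0.819 + 15.94 + 4.91 + 0.15 = 22.45 ft²·°F·h/BTU

22.5 ft²·°F·h/BTU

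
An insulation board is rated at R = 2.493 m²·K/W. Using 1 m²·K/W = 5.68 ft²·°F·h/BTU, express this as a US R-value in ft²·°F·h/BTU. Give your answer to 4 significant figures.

14.16 ft²·°F·h/BTU

R_US = 2.493 × 5.68 = 14.16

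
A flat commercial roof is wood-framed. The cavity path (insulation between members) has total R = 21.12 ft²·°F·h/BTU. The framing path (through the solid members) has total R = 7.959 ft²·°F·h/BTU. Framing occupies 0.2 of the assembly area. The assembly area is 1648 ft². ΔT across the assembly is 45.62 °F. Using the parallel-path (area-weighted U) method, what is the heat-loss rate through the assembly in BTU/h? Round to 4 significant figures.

U_eff = 0.8/21.12 + 0.2/7.959 = 0.037879 + 0.025129 = 0.063008
R_eff = 1/U_eff = 15.871 ft²·°F·h/BTU
Q = 1648 × 45.62 / 15.871 = 4737 BTU/h

4737 BTU/h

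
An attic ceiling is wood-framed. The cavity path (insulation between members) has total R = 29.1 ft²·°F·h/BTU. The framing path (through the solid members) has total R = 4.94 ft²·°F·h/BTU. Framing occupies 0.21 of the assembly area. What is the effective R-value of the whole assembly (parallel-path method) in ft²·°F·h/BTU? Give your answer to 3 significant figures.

U_eff = 0.79/29.1 + 0.21/4.94 = 0.02715 + 0.04251 = 0.06966
R_eff = 1/U_eff = 14.36 ft²·°F·h/BTU

14.4 ft²·°F·h/BTU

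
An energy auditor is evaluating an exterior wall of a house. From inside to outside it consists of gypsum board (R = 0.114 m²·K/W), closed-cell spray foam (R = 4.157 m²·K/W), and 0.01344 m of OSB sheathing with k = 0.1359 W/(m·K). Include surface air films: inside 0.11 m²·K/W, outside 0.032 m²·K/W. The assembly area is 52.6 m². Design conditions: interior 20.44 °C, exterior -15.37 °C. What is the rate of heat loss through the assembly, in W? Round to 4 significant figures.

417.5 W

0.01344/0.1359 = 0.098896
R_total = 0.11 + 0.114 + 4.157 + 0.098896 + 0.032 = 4.5119 m²·K/W
Q = A·ΔT/R = 52.6 × (20.44 − (-15.37)) / 4.5119 = 417.48 W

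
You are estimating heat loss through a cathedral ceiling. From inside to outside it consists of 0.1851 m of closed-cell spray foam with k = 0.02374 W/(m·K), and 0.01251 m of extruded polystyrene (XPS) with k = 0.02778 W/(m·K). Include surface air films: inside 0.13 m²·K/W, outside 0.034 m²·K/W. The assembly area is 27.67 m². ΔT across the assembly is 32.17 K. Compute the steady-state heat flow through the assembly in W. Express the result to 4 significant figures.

0.1851/0.02374 = 7.797
0.01251/0.02778 = 0.45032
R_total = 0.13 + 7.797 + 0.45032 + 0.034 = 8.4113 m²·K/W
Q = A·ΔT/R = 27.67 × 32.17 / 8.4113 = 105.83 W

105.8 W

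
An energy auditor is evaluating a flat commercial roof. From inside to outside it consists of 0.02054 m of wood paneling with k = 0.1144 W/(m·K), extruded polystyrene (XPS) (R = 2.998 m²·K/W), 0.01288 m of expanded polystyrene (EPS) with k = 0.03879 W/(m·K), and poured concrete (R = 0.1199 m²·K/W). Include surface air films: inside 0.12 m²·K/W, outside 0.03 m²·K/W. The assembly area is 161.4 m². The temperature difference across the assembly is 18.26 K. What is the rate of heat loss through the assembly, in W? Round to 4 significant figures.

779.8 W

0.02054/0.1144 = 0.17955
0.01288/0.03879 = 0.33204
R_total = 0.12 + 0.17955 + 2.998 + 0.33204 + 0.1199 + 0.03 = 3.7795 m²·K/W
Q = A·ΔT/R = 161.4 × 18.26 / 3.7795 = 779.78 W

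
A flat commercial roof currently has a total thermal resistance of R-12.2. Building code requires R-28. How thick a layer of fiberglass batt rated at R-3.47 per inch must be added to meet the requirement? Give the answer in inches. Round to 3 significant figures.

4.55 in

ΔR = 28 − 12.2 = 15.8 ft²·°F·h/BTU
L = ΔR / (R/in) = 15.8/3.47 = 4.553 in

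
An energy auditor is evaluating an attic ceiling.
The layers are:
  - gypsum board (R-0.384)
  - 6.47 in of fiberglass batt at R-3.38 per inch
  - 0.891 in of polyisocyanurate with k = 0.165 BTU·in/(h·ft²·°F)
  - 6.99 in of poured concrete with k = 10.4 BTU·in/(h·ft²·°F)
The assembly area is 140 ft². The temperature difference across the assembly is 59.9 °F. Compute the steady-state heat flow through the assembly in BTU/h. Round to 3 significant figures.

6.47 × 3.38 = 21.87
0.891/0.165 = 5.4
6.99/10.4 = 0.6721
R_total = 0.384 + 21.87 + 5.4 + 0.6721 = 28.32 ft²·°F·h/BTU
Q = A·ΔT/R = 140 × 59.9 / 28.32 = 296.1 BTU/h

296 BTU/h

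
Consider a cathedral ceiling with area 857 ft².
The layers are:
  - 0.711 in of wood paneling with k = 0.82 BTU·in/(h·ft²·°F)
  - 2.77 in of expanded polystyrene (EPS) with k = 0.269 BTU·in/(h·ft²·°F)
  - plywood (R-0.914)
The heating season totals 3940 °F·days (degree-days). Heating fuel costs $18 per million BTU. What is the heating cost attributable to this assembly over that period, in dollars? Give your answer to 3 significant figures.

121 dollars

0.711/0.82 = 0.8671
2.77/0.269 = 10.3
R_total = 0.8671 + 10.3 + 0.914 = 12.08 ft²·°F·h/BTU
E = A × HDD × 24 / R = 857 × 3940 × 24 / 12.08 = 6709000 BTU
Cost = 6709000/10⁶ × 18 = $120.8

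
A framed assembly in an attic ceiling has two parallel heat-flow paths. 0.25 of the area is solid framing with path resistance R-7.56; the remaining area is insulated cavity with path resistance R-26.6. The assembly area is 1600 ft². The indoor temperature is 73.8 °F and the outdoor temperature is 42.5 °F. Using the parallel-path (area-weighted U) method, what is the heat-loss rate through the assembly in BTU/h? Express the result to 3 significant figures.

U_eff = 0.75/26.6 + 0.25/7.56 = 0.0282 + 0.03307 = 0.06126
R_eff = 1/U_eff = 16.32 ft²·°F·h/BTU
Q = 1600 × (73.8 − 42.5) / 16.32 = 3068 BTU/h

3070 BTU/h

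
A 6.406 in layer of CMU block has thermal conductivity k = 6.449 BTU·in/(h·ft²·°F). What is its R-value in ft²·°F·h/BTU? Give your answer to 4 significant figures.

R = L/k = 6.406/6.449 = 0.99333 ft²·°F·h/BTU

0.9933 ft²·°F·h/BTU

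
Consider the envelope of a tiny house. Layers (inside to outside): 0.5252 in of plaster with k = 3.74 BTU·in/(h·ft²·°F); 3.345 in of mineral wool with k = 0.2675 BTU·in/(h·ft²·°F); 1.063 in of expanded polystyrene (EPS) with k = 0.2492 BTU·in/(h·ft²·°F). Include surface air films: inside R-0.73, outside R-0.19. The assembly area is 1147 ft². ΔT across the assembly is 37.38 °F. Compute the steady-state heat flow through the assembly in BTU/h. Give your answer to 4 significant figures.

2405 BTU/h

0.5252/3.74 = 0.14043
3.345/0.2675 = 12.505
1.063/0.2492 = 4.2657
R_total = 0.73 + 0.14043 + 12.505 + 4.2657 + 0.19 = 17.831 ft²·°F·h/BTU
Q = A·ΔT/R = 1147 × 37.38 / 17.831 = 2404.5 BTU/h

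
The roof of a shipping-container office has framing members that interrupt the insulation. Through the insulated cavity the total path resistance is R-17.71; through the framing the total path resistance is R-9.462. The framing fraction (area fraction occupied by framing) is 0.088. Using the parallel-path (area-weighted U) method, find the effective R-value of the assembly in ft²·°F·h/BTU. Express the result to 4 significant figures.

16.45 ft²·°F·h/BTU

U_eff = 0.912/17.71 + 0.088/9.462 = 0.051496 + 0.0093004 = 0.060797
R_eff = 1/U_eff = 16.448 ft²·°F·h/BTU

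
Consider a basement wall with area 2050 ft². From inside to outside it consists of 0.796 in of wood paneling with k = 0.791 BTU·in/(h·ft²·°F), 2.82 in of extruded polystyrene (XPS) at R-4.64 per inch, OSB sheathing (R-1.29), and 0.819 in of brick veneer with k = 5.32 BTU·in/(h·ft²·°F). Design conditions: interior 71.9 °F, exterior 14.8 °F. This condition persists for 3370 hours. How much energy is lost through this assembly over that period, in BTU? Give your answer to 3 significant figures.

0.796/0.791 = 1.006
2.82 × 4.64 = 13.08
0.819/5.32 = 0.1539
R_total = 1.006 + 13.08 + 1.29 + 0.1539 = 15.54 ft²·°F·h/BTU
Q = 2050 × (71.9 − 14.8) / 15.54 = 7535 BTU/h
E = 7535 × 3370 = 25390000 BTU

25400000 BTU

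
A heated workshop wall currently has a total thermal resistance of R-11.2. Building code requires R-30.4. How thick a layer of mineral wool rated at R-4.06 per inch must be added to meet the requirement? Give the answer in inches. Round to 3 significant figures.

ΔR = 30.4 − 11.2 = 19.2 ft²·°F·h/BTU
L = ΔR / (R/in) = 19.2/4.06 = 4.729 in

4.73 in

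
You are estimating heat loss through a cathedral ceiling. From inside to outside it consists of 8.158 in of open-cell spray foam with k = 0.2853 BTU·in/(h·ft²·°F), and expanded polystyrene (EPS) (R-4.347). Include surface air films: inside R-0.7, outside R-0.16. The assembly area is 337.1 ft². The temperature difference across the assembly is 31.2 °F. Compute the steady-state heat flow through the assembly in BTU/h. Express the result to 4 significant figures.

8.158/0.2853 = 28.594
R_total = 0.7 + 28.594 + 4.347 + 0.16 = 33.801 ft²·°F·h/BTU
Q = A·ΔT/R = 337.1 × 31.2 / 33.801 = 311.16 BTU/h

311.2 BTU/h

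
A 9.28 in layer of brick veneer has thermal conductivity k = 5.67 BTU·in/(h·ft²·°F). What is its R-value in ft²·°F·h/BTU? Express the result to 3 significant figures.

R = L/k = 9.28/5.67 = 1.637 ft²·°F·h/BTU

1.64 ft²·°F·h/BTU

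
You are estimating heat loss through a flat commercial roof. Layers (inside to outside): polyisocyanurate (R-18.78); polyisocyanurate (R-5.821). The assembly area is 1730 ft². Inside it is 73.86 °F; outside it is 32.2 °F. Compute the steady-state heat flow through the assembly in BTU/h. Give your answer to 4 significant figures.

2930 BTU/h

R_total = 18.78 + 5.821 = 24.601 ft²·°F·h/BTU
Q = A·ΔT/R = 1730 × (73.86 − 32.2) / 24.601 = 2929.6 BTU/h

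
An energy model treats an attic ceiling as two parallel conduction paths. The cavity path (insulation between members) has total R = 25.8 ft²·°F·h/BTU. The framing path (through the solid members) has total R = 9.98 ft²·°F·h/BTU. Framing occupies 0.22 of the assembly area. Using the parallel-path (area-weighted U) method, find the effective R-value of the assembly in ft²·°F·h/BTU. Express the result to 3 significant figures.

U_eff = 0.78/25.8 + 0.22/9.98 = 0.03023 + 0.02204 = 0.05228
R_eff = 1/U_eff = 19.13 ft²·°F·h/BTU

19.1 ft²·°F·h/BTU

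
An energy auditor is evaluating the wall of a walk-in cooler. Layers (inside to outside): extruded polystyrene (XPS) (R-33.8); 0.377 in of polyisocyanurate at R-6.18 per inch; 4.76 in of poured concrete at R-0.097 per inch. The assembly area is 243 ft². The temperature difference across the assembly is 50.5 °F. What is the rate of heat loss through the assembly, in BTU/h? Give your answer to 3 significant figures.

0.377 × 6.18 = 2.33
4.76 × 0.097 = 0.4617
R_total = 33.8 + 2.33 + 0.4617 = 36.59 ft²·°F·h/BTU
Q = A·ΔT/R = 243 × 50.5 / 36.59 = 335.4 BTU/h

335 BTU/h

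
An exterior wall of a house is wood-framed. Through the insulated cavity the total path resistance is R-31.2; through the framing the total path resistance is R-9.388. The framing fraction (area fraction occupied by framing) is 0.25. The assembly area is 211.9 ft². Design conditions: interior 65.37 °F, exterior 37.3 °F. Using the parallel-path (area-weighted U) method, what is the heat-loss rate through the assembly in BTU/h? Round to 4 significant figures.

301.4 BTU/h

U_eff = 0.75/31.2 + 0.25/9.388 = 0.024038 + 0.02663 = 0.050668
R_eff = 1/U_eff = 19.736 ft²·°F·h/BTU
Q = 211.9 × (65.37 − 37.3) / 19.736 = 301.38 BTU/h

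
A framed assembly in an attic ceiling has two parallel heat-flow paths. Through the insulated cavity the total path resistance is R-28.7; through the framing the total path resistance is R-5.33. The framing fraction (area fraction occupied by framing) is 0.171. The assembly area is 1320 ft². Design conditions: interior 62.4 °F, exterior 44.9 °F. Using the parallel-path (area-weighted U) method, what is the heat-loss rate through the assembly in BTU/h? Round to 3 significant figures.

1410 BTU/h

U_eff = 0.829/28.7 + 0.171/5.33 = 0.02889 + 0.03208 = 0.06097
R_eff = 1/U_eff = 16.4 ft²·°F·h/BTU
Q = 1320 × (62.4 − 44.9) / 16.4 = 1408 BTU/h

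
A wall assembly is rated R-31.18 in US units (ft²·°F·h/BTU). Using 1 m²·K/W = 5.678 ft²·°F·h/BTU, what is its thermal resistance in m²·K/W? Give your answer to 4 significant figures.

5.491 m²·K/W

R_SI = 31.18/5.678 = 5.4914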